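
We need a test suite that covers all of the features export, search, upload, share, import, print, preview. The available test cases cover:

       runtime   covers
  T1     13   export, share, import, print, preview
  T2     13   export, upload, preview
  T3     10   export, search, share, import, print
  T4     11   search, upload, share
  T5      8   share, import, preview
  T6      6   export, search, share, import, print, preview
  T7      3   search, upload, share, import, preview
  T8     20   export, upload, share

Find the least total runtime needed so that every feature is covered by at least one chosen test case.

T6, T7 cover every feature at runtime 6 + 3 = 9.
Any cover uses at least 2 test cases; among all covering selections none totals below 9.

9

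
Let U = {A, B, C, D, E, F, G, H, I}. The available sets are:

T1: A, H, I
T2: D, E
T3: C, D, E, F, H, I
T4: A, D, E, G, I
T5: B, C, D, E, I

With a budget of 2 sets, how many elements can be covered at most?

Choosing T3, T4 covers {A, C, D, E, F, G, H, I} — 8 elements.
No choice of 2 sets does better; here B is left uncovered.

8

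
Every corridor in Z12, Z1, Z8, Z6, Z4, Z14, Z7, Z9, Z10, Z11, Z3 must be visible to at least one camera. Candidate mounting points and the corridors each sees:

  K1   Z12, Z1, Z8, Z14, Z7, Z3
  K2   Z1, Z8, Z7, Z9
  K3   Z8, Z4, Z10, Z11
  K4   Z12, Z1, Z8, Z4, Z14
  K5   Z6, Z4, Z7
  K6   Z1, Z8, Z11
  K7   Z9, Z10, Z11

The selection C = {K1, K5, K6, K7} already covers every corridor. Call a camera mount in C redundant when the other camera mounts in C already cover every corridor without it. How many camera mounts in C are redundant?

Drop K1: Z12, Z14, Z3 uncovered — not redundant.
Drop K5: Z6, Z4 uncovered — not redundant.
Drop K6: the rest still cover every corridor — redundant.
Drop K7: Z9, Z10 uncovered — not redundant.
1 redundant: K6.

1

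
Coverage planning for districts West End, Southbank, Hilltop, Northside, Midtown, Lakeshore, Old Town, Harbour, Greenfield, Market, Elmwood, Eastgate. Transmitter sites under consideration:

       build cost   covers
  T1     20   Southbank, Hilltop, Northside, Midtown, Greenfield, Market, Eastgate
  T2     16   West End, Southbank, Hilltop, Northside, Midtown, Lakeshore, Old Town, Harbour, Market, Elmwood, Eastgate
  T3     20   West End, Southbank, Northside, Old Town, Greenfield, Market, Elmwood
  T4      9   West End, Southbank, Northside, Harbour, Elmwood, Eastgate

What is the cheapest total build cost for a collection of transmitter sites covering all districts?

36

T1, T2 cover every district at build cost 20 + 16 = 36.
Any cover uses at least 2 transmitter sites; among all covering selections none totals below 36.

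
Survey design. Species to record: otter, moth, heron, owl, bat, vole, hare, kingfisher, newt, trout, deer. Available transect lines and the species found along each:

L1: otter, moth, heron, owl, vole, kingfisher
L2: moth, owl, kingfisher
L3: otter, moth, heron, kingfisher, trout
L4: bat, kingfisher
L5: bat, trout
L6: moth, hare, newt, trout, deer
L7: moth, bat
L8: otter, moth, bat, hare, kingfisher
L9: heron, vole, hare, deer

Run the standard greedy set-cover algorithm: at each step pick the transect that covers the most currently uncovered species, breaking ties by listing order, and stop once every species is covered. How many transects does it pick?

3

Pick 1: L1 covers 6 new species (otter, moth, heron, owl, vole, kingfisher).
Pick 2: L6 covers 4 new species (hare, newt, trout, deer).
Pick 3: L4 covers 1 new species (bat).
Greedy uses 3 transects.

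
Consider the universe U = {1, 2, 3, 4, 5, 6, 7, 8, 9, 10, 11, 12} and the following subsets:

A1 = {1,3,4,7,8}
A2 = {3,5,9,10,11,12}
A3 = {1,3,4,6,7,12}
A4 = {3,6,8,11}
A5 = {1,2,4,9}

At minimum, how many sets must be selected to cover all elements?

4

A1, A2, A3, A5 together cover {1, 2, 3, 4, 5, 6, 7, 8, 9, 10, 11, 12} — every element.
No 3 of the 5 sets cover everything (all 10 triples fall short), so 4 is minimum.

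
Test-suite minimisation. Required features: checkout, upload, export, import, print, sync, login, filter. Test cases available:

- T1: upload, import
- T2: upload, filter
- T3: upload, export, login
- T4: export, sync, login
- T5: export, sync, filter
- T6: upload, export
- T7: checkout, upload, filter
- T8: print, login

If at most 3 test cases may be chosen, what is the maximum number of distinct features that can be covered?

7

Choosing T1, T4, T7 covers {checkout, upload, export, import, sync, login, filter} — 7 features.
No choice of 3 test cases does better; here print is left uncovered.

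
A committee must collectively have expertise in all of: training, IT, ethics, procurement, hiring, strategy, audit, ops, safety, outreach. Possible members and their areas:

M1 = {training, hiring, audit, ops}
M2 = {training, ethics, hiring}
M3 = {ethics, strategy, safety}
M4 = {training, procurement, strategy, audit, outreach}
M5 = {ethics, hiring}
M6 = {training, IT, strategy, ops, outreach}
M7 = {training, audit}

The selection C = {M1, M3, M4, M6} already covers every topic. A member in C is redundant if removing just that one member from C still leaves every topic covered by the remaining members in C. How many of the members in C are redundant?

0

Drop M1: hiring uncovered — not redundant.
Drop M3: ethics, safety uncovered — not redundant.
Drop M4: procurement uncovered — not redundant.
Drop M6: IT uncovered — not redundant.
None of the members in C is redundant.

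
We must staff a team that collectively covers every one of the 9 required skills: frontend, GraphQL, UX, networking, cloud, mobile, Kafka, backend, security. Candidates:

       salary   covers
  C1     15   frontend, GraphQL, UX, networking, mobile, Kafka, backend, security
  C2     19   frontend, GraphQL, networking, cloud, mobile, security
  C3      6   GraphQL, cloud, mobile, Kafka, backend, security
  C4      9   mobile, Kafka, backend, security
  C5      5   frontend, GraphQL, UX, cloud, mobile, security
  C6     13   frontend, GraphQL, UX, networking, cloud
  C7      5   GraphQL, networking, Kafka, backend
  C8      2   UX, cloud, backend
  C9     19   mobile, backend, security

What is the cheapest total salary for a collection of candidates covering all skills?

C5, C7 cover every skill at salary 5 + 5 = 10.
Any cover uses at least 2 candidates; among all covering selections none totals below 10.

10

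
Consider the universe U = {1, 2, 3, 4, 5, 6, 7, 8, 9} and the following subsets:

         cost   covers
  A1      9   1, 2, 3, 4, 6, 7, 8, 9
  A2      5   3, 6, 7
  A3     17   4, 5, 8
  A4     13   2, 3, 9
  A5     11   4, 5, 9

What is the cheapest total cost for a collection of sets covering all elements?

20

A1, A5 cover every element at cost 9 + 11 = 20.
Any cover uses at least 2 sets; among all covering selections none totals below 20.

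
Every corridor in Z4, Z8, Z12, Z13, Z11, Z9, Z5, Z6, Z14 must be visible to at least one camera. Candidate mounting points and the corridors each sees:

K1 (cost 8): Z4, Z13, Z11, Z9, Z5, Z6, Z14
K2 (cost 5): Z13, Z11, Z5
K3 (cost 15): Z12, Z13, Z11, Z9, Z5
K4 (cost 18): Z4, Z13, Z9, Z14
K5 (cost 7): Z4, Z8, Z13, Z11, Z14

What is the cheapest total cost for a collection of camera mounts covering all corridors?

K1, K3, K5 cover every corridor at cost 8 + 15 + 7 = 30.
Any cover uses at least 3 camera mounts; among all covering selections none totals below 30.

30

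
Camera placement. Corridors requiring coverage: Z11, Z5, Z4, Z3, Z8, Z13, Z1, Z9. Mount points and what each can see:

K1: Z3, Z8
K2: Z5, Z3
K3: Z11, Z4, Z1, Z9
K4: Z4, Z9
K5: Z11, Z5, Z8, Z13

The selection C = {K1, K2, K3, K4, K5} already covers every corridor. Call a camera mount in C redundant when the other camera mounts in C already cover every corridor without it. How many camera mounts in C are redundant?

Drop K1: the rest still cover every corridor — redundant.
Drop K2: the rest still cover every corridor — redundant.
Drop K3: Z1 uncovered — not redundant.
Drop K4: the rest still cover every corridor — redundant.
Drop K5: Z13 uncovered — not redundant.
3 redundant: K1, K2, K4.

3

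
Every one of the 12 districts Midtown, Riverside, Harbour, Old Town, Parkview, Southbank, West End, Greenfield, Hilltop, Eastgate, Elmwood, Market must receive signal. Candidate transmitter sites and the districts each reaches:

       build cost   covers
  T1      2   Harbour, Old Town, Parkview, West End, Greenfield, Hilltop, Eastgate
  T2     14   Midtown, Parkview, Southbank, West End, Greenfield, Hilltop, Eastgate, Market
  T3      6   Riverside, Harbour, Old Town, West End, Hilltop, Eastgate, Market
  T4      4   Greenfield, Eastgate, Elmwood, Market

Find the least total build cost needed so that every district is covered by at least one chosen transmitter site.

T2, T3, T4 cover every district at build cost 14 + 6 + 4 = 24.
Any cover uses at least 3 transmitter sites; among all covering selections none totals below 24.
Greedy by coverage-per-build cost would pick T1, T4, T3, T2 for 26 — worse than the optimum 24.

24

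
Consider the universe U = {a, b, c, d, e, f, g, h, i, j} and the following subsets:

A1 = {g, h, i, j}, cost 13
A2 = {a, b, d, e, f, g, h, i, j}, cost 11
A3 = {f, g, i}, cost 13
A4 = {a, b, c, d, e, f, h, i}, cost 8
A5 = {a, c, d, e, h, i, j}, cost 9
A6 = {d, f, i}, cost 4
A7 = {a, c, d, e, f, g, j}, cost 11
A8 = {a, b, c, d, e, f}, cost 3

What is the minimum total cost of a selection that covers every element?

14

A2, A8 cover every element at cost 11 + 3 = 14.
Any cover uses at least 2 sets; among all covering selections none totals below 14.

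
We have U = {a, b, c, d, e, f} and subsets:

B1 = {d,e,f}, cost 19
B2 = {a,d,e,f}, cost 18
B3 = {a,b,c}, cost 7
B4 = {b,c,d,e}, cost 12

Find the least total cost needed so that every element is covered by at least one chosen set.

B2, B3 cover every element at cost 18 + 7 = 25.
Any cover uses at least 2 sets; among all covering selections none totals below 25.

25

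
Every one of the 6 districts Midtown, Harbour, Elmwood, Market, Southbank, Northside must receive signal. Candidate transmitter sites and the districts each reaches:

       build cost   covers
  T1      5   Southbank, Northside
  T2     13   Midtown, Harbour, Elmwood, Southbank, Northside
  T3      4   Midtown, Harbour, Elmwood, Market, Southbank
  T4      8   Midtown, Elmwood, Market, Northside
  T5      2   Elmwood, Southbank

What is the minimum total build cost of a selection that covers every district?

9

T1, T3 cover every district at build cost 5 + 4 = 9.
Any cover uses at least 2 transmitter sites; among all covering selections none totals below 9.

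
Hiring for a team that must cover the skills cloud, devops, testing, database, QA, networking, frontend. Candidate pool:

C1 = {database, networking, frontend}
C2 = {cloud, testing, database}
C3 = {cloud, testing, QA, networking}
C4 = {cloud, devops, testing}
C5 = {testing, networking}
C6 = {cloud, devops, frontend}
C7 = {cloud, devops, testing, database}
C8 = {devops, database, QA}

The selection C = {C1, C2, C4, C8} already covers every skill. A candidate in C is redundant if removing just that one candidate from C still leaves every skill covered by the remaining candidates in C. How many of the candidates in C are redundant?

Drop C1: networking, frontend uncovered — not redundant.
Drop C2: the rest still cover every skill — redundant.
Drop C4: the rest still cover every skill — redundant.
Drop C8: QA uncovered — not redundant.
2 redundant: C2, C4.

2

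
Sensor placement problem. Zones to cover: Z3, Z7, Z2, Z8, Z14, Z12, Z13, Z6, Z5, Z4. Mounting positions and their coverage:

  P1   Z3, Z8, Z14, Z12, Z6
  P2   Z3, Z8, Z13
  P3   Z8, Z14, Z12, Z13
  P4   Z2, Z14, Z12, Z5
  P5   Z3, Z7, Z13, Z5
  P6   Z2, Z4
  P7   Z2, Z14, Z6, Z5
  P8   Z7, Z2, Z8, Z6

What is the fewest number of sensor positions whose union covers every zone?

P1, P5, P6 together cover {Z3, Z7, Z2, Z8, Z14, Z12, Z13, Z6, Z5, Z4} — every zone.
No 2 of the 8 sensor positions cover everything (all 28 pairs fall short), so 3 is minimum.

3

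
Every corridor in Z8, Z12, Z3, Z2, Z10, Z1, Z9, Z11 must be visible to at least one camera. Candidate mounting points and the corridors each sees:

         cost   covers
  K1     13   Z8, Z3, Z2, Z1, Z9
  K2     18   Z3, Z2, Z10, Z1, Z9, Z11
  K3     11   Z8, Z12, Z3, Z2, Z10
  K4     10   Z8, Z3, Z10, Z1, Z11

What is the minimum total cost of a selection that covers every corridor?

K2, K3 cover every corridor at cost 18 + 11 = 29.
Any cover uses at least 2 camera mounts; among all covering selections none totals below 29.
Greedy by coverage-per-cost would pick K4, K3, K1 for 34 — worse than the optimum 29.

29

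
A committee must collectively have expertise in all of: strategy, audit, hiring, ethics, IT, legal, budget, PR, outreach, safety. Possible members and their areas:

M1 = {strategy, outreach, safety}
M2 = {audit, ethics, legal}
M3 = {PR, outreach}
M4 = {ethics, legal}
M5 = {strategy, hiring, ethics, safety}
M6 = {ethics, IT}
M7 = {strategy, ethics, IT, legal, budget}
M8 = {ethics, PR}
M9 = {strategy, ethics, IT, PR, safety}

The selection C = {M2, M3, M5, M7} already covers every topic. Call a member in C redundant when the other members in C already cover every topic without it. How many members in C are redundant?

Drop M2: audit uncovered — not redundant.
Drop M3: PR, outreach uncovered — not redundant.
Drop M5: hiring, safety uncovered — not redundant.
Drop M7: IT, budget uncovered — not redundant.
None of the members in C is redundant.

0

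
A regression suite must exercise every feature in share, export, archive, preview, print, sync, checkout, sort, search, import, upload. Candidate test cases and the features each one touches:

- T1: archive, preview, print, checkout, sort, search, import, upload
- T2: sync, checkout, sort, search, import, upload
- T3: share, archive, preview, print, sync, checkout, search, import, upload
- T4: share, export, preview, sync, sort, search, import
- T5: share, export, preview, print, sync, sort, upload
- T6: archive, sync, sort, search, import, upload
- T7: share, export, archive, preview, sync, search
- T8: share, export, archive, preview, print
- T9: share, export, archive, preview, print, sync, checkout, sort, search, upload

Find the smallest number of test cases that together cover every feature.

2

T1, T4 together cover {share, export, archive, preview, print, sync, checkout, sort, search, import, upload} — every feature.
No single test case contains all 11 features, so 2 is optimal.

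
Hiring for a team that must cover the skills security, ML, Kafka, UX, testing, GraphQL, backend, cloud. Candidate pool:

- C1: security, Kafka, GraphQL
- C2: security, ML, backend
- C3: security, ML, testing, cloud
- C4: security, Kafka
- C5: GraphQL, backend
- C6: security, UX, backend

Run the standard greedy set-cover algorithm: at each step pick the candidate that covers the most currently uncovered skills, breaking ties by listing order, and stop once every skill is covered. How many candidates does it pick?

Pick 1: C3 covers 4 new skills (security, ML, testing, cloud).
Pick 2: C1 covers 2 new skills (Kafka, GraphQL).
Pick 3: C6 covers 2 new skills (UX, backend).
Greedy uses 3 candidates.

3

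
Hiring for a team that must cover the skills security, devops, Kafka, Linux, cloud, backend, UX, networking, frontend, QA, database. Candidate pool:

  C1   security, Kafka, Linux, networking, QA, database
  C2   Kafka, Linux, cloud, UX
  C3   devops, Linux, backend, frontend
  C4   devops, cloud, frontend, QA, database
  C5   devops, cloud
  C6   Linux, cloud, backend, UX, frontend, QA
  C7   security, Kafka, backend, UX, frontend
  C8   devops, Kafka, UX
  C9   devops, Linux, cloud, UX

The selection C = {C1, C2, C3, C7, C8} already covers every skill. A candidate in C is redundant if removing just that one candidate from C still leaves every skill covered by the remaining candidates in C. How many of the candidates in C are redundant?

3

Drop C1: networking, QA, database uncovered — not redundant.
Drop C2: cloud uncovered — not redundant.
Drop C3: the rest still cover every skill — redundant.
Drop C7: the rest still cover every skill — redundant.
Drop C8: the rest still cover every skill — redundant.
3 redundant: C3, C7, C8.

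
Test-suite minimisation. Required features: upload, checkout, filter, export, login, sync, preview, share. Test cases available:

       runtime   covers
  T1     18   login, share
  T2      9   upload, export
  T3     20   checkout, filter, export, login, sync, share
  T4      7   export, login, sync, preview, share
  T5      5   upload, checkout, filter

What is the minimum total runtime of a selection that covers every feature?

12

T4, T5 cover every feature at runtime 7 + 5 = 12.
Any cover uses at least 2 test cases; among all covering selections none totals below 12.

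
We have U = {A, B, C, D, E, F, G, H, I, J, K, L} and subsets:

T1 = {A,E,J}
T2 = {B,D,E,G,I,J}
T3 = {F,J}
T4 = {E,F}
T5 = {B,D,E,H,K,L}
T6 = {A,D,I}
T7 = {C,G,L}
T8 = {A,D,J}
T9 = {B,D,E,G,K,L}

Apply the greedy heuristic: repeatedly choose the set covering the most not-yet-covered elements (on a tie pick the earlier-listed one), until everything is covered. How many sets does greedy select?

Pick 1: T2 covers 6 new elements (B, D, E, G, I, J).
Pick 2: T5 covers 3 new elements (H, K, L).
Pick 3: T1 covers 1 new elements (A).
Pick 4: T3 covers 1 new elements (F).
Pick 5: T7 covers 1 new elements (C).
Greedy uses 5 sets. (The true minimum is 4.)

5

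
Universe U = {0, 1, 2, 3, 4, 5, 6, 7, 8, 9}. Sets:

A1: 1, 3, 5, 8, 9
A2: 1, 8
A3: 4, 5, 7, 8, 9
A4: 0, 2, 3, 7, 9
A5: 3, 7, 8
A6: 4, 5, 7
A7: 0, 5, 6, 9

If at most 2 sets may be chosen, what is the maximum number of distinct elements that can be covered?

8

Choosing A1, A4 covers {0, 1, 2, 3, 5, 7, 8, 9} — 8 elements.
No choice of 2 sets does better; here 4, 6 are left uncovered.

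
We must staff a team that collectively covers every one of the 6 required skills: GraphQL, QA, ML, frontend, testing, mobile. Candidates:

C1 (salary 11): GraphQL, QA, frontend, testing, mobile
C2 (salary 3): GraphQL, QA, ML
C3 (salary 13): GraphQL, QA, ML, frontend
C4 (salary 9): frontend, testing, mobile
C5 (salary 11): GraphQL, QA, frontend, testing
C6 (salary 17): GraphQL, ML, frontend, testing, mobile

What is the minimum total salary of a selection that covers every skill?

C2, C4 cover every skill at salary 3 + 9 = 12.
Any cover uses at least 2 candidates; among all covering selections none totals below 12.

12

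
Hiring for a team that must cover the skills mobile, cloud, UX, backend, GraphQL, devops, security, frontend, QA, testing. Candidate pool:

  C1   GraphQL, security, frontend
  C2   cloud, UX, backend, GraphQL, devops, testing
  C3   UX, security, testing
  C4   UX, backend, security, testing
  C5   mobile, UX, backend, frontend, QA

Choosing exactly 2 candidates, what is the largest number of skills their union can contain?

Choosing C2, C5 covers {mobile, cloud, UX, backend, GraphQL, devops, frontend, QA, testing} — 9 skills.
No choice of 2 candidates does better; here security is left uncovered.

9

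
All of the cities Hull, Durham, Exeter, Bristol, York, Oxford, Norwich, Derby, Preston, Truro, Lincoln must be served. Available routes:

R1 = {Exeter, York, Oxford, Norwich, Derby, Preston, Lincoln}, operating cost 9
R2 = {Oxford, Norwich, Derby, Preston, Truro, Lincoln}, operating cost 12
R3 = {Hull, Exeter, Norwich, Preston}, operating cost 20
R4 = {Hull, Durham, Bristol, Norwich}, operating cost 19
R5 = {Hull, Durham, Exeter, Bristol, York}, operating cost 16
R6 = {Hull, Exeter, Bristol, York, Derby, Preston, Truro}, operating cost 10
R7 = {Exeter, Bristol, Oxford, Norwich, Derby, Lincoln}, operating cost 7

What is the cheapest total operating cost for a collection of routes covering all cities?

R2, R5 cover every city at operating cost 12 + 16 = 28.
Any cover uses at least 2 routes; among all covering selections none totals below 28.

28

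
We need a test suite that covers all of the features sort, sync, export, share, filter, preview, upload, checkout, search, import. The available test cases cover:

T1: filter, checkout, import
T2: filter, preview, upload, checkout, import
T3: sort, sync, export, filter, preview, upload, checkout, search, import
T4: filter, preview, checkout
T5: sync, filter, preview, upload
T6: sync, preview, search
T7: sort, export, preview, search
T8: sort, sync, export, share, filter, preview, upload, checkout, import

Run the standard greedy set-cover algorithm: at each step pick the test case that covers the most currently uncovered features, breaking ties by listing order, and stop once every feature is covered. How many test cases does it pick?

Pick 1: T3 covers 9 new features (sort, sync, export, filter, preview, upload, checkout, search, import).
Pick 2: T8 covers 1 new features (share).
Greedy uses 2 test cases.

2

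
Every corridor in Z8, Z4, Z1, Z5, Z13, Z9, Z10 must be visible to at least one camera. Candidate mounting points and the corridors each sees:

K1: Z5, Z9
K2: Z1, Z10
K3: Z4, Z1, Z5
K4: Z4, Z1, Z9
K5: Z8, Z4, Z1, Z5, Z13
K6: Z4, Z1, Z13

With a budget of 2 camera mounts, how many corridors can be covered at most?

6

Choosing K1, K5 covers {Z8, Z4, Z1, Z5, Z13, Z9} — 6 corridors.
No choice of 2 camera mounts does better; here Z10 is left uncovered.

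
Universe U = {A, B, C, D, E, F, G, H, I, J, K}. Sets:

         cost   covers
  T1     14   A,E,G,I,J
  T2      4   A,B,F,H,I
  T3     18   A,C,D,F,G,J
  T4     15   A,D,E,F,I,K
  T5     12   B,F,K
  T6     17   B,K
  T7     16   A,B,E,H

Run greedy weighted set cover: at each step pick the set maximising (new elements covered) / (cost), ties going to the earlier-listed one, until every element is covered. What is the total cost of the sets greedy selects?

37

Pick 1: T2 adds 5 new (A, B, F, H, I) at cost 4 (ratio 5/4).
Pick 2: T3 adds 4 new (C, D, G, J) at cost 18 (ratio 4/18).
Pick 3: T4 adds 2 new (E, K) at cost 15 (ratio 2/15).
Greedy total cost: 4 + 18 + 15 = 37.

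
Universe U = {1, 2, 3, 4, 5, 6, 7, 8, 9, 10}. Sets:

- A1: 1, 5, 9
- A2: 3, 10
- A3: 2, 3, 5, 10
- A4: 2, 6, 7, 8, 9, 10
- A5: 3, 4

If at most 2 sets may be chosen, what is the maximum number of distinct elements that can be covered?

8

Choosing A1, A4 covers {1, 2, 5, 6, 7, 8, 9, 10} — 8 elements.
No choice of 2 sets does better; here 3, 4 are left uncovered.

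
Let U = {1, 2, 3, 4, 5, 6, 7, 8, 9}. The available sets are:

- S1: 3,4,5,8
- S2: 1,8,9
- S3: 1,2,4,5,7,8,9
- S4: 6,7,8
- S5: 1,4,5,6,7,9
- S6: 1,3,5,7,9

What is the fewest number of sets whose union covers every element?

3

S1, S3, S4 together cover {1, 2, 3, 4, 5, 6, 7, 8, 9} — every element.
No 2 of the 6 sets cover everything (all 15 pairs fall short), so 3 is minimum.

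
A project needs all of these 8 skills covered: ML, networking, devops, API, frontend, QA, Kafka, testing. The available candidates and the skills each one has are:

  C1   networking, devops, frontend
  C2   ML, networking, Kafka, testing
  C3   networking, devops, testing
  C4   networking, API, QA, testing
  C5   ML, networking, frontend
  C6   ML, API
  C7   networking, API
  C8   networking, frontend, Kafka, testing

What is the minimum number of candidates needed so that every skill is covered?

C1, C2, C4 together cover {ML, networking, devops, API, frontend, QA, Kafka, testing} — every skill.
No 2 of the 8 candidates cover everything (all 28 pairs fall short), so 3 is minimum.

3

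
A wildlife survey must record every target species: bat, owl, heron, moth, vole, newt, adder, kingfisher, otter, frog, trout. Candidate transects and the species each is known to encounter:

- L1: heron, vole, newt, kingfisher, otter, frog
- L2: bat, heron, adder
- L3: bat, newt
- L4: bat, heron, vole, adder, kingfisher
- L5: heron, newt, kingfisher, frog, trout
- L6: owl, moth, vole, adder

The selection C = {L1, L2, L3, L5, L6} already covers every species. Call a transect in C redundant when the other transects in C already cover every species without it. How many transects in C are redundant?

2

Drop L1: otter uncovered — not redundant.
Drop L2: the rest still cover every species — redundant.
Drop L3: the rest still cover every species — redundant.
Drop L5: trout uncovered — not redundant.
Drop L6: owl, moth uncovered — not redundant.
2 redundant: L2, L3.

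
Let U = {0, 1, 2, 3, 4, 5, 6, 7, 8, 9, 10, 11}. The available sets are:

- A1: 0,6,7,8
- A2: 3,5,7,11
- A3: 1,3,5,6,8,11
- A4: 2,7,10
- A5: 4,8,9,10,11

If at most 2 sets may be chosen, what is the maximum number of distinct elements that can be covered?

Choosing A3, A4 covers {1, 2, 3, 5, 6, 7, 8, 10, 11} — 9 elements.
No choice of 2 sets does better; here 0, 4, 9 are left uncovered.

9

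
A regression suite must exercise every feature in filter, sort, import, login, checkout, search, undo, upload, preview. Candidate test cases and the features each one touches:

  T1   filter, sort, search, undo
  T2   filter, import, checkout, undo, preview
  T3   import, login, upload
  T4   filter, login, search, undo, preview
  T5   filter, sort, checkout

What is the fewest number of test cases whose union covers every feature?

3

T1, T2, T3 together cover {filter, sort, import, login, checkout, search, undo, upload, preview} — every feature.
No 2 of the 5 test cases cover everything (all 10 pairs fall short), so 3 is minimum.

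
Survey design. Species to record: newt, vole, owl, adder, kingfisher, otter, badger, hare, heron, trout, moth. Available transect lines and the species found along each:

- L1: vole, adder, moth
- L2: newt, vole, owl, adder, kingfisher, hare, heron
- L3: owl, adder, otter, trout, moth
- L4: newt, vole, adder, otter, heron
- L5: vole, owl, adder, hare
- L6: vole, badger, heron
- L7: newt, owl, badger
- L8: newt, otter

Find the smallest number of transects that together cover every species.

L2, L3, L6 together cover {newt, vole, owl, adder, kingfisher, otter, badger, hare, heron, trout, moth} — every species.
No 2 of the 8 transects cover everything (all 28 pairs fall short), so 3 is minimum.

3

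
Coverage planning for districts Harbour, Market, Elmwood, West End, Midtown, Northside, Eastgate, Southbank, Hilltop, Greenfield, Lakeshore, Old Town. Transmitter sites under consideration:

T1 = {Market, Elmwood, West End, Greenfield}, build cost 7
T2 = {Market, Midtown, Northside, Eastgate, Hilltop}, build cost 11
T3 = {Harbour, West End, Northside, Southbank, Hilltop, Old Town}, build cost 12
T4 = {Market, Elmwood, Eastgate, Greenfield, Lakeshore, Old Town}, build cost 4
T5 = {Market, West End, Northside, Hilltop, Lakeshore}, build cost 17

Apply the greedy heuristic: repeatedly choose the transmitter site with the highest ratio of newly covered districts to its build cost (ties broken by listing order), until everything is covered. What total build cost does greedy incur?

27

Pick 1: T4 adds 6 new (Market, Elmwood, Eastgate, Greenfield, Lakeshore, Old Town) at build cost 4 (ratio 6/4).
Pick 2: T3 adds 5 new (Harbour, West End, Northside, Southbank, Hilltop) at build cost 12 (ratio 5/12).
Pick 3: T2 adds 1 new (Midtown) at build cost 11 (ratio 1/11).
Greedy total build cost: 4 + 12 + 11 = 27.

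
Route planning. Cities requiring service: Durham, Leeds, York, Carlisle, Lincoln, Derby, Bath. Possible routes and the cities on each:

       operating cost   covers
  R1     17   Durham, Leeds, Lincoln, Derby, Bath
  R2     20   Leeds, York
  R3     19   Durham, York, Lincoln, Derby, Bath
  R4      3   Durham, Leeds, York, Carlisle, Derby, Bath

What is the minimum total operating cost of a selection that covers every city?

20

R1, R4 cover every city at operating cost 17 + 3 = 20.
Any cover uses at least 2 routes; among all covering selections none totals below 20.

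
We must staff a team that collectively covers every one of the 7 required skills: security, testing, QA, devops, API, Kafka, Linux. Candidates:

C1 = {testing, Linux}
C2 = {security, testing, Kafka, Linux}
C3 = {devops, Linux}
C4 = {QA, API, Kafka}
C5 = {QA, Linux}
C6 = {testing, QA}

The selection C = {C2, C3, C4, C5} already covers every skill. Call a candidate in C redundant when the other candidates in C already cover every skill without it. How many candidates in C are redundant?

Drop C2: security, testing uncovered — not redundant.
Drop C3: devops uncovered — not redundant.
Drop C4: API uncovered — not redundant.
Drop C5: the rest still cover every skill — redundant.
1 redundant: C5.

1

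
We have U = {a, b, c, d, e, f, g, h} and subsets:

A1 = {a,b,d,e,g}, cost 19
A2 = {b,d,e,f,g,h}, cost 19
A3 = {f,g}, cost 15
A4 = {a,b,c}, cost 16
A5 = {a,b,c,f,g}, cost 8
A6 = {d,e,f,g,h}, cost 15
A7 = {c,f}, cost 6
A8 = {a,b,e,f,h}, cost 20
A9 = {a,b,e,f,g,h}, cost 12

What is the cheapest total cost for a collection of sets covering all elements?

23

A5, A6 cover every element at cost 8 + 15 = 23.
Any cover uses at least 2 sets; among all covering selections none totals below 23.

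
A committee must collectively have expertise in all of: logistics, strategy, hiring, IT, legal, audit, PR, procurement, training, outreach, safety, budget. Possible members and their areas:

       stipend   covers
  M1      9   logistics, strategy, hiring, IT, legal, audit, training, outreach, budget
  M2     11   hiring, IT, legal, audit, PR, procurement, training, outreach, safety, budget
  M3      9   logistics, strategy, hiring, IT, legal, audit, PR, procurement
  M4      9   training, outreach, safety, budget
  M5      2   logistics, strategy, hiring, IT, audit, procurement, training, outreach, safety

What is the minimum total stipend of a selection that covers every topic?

13

M2, M5 cover every topic at stipend 11 + 2 = 13.
Any cover uses at least 2 members; among all covering selections none totals below 13.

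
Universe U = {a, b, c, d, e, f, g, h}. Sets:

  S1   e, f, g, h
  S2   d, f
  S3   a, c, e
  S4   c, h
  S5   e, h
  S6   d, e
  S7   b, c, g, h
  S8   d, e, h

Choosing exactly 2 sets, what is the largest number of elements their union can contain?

Choosing S1, S3 covers {a, c, e, f, g, h} — 6 elements.
No choice of 2 sets does better; here b, d are left uncovered.

6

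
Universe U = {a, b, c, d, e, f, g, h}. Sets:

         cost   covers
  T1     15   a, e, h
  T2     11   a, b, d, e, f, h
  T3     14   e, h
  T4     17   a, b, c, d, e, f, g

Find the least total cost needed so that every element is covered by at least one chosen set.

28

T2, T4 cover every element at cost 11 + 17 = 28.
Any cover uses at least 2 sets; among all covering selections none totals below 28.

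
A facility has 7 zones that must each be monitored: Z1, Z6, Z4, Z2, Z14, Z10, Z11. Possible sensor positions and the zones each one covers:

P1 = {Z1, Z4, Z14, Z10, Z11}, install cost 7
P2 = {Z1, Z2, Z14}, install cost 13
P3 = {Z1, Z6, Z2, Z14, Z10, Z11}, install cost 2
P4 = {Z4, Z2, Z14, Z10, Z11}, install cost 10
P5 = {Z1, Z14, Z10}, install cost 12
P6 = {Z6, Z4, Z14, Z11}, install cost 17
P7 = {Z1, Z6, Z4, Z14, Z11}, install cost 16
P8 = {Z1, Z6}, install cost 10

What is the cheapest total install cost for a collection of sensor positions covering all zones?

9

P1, P3 cover every zone at install cost 7 + 2 = 9.
Any cover uses at least 2 sensor positions; among all covering selections none totals below 9.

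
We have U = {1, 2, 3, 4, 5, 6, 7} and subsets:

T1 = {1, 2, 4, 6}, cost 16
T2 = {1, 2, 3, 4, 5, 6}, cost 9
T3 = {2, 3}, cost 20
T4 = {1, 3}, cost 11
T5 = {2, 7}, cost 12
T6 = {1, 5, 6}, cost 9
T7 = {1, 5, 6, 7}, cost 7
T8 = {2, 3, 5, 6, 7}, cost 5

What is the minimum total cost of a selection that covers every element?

14

T2, T8 cover every element at cost 9 + 5 = 14.
Any cover uses at least 2 sets; among all covering selections none totals below 14.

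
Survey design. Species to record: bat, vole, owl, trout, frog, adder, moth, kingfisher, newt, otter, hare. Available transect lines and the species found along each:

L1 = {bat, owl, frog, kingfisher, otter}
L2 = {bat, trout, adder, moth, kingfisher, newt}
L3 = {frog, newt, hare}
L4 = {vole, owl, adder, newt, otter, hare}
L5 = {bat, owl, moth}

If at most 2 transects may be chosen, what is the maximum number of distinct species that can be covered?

Choosing L2, L4 covers {bat, vole, owl, trout, adder, moth, kingfisher, newt, otter, hare} — 10 species.
No choice of 2 transects does better; here frog is left uncovered.

10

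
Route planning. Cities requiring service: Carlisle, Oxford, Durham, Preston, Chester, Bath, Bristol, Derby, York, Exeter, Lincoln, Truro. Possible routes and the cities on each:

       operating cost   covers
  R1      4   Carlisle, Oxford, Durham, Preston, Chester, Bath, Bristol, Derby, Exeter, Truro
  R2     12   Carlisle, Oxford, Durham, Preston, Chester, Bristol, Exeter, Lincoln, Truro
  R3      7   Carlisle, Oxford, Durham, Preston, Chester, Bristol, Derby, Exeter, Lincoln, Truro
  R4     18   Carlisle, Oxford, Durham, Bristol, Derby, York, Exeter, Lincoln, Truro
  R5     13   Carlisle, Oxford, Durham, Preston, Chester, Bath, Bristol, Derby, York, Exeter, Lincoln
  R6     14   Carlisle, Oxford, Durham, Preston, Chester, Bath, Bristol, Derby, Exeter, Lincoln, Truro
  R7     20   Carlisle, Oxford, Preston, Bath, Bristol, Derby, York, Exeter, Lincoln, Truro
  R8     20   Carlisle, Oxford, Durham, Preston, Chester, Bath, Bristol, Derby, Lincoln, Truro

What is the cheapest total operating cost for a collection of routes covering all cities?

17

R1, R5 cover every city at operating cost 4 + 13 = 17.
Any cover uses at least 2 routes; among all covering selections none totals below 17.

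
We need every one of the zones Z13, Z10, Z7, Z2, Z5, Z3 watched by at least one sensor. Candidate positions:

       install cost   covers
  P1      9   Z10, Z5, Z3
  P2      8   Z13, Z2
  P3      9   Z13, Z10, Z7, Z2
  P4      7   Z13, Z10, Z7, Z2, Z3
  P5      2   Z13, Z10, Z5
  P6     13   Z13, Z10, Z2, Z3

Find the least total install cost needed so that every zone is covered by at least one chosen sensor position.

9

P4, P5 cover every zone at install cost 7 + 2 = 9.
Any cover uses at least 2 sensor positions; among all covering selections none totals below 9.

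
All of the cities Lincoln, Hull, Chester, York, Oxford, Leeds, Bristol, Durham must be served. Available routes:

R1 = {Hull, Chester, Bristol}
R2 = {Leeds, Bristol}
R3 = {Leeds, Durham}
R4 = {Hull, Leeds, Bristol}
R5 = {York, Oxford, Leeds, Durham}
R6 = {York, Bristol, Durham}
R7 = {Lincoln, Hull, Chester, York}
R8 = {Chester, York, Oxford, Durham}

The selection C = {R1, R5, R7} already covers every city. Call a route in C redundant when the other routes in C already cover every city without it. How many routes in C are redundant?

0

Drop R1: Bristol uncovered — not redundant.
Drop R5: Oxford, Leeds, Durham uncovered — not redundant.
Drop R7: Lincoln uncovered — not redundant.
None of the routes in C is redundant.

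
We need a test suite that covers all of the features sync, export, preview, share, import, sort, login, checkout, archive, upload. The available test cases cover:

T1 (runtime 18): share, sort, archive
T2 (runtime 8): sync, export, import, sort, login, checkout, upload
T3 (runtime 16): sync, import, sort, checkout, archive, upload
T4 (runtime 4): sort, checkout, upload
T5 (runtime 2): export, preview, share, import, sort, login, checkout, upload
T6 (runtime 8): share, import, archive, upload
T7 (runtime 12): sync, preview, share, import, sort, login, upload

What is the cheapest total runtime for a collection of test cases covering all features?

T3, T5 cover every feature at runtime 16 + 2 = 18.
Any cover uses at least 2 test cases; among all covering selections none totals below 18.

18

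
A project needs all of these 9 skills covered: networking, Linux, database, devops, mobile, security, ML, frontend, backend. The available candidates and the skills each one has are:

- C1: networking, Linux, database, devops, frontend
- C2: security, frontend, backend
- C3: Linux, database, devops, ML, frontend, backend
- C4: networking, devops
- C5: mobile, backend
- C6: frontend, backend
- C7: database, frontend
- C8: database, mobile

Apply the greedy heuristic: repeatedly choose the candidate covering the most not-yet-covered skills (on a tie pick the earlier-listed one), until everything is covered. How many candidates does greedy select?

4

Pick 1: C3 covers 6 new skills (Linux, database, devops, ML, frontend, backend).
Pick 2: C1 covers 1 new skills (networking).
Pick 3: C2 covers 1 new skills (security).
Pick 4: C5 covers 1 new skills (mobile).
Greedy uses 4 candidates.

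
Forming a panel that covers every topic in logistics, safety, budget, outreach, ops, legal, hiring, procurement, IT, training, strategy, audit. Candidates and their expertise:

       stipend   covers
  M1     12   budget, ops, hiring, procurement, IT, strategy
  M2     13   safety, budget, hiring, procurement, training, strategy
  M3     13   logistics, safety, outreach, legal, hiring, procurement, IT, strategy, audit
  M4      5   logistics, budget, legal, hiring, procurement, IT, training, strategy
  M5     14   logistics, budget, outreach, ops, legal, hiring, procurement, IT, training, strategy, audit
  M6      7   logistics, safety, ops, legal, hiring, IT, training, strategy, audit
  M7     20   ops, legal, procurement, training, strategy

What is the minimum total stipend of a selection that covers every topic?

M5, M6 cover every topic at stipend 14 + 7 = 21.
Any cover uses at least 2 members; among all covering selections none totals below 21.

21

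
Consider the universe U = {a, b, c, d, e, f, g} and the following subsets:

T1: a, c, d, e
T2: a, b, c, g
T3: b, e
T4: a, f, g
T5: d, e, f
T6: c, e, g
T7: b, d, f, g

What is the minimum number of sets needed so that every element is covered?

2

T1, T7 together cover {a, b, c, d, e, f, g} — every element.
No single set contains all 7 elements, so 2 is optimal.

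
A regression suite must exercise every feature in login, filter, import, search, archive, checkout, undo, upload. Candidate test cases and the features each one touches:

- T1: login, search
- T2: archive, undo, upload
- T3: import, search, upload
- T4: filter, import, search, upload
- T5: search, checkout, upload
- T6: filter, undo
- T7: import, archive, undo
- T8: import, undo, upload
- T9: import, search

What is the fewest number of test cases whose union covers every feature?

4

T1, T2, T4, T5 together cover {login, filter, import, search, archive, checkout, undo, upload} — every feature.
No 3 of the 9 test cases cover everything (all 84 triples fall short), so 4 is minimum.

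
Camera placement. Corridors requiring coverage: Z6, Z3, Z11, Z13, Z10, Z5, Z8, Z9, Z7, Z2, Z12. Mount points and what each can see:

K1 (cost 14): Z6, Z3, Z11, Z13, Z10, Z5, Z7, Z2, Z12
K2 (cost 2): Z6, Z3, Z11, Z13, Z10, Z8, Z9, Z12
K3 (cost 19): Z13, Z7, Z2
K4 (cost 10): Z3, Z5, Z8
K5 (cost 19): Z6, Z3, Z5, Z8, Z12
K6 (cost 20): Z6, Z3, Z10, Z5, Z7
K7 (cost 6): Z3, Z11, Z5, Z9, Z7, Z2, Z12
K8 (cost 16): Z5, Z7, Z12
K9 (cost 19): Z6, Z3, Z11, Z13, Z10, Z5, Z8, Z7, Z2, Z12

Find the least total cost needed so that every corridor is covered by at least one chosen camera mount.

K2, K7 cover every corridor at cost 2 + 6 = 8.
Any cover uses at least 2 camera mounts; among all covering selections none totals below 8.

8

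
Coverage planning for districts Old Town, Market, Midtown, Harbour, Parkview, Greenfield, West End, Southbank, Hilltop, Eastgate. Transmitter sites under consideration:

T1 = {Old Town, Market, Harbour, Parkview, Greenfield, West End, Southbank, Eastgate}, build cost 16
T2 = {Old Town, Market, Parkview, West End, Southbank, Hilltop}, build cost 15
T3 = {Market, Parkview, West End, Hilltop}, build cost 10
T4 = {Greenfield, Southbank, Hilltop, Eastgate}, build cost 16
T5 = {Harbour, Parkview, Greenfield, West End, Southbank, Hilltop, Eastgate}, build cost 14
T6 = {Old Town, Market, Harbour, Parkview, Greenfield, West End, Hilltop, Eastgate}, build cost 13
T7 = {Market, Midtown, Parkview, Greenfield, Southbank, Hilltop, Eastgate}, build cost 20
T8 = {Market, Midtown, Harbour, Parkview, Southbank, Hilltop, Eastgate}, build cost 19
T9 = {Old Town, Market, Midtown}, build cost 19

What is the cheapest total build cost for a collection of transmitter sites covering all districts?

32

T6, T8 cover every district at build cost 13 + 19 = 32.
Any cover uses at least 2 transmitter sites; among all covering selections none totals below 32.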